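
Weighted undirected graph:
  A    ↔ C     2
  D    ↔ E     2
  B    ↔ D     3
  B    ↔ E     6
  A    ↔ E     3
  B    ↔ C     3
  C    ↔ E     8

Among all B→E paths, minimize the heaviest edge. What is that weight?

3

Routes from B to E:
B - D - E: max(3, 2) = 3
B - C - E: max(3, 8) = 8
B - E: max(6) = 6
B - C - A - E: max(3, 2, 3) = 3
Smallest bottleneck: 3.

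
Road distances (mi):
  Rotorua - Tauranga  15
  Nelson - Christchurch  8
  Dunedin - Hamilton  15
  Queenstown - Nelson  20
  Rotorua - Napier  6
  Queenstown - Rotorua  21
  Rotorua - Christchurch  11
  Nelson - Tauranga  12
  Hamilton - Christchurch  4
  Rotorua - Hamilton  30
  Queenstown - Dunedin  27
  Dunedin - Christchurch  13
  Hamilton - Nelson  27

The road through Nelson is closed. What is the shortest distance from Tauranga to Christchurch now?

Paths from Tauranga to Christchurch avoiding Nelson:
Tauranga → Rotorua → Hamilton → Dunedin → Christchurch: 15 + 30 + 15 + 13 = 73
Tauranga → Rotorua → Christchurch: 15 + 11 = 26
Tauranga → Rotorua → Queenstown → Dunedin → Hamilton → Christchurch: 15 + 21 + 27 + 15 + 4 = 82
Tauranga → Rotorua → Queenstown → Dunedin → Christchurch: 15 + 21 + 27 + 13 = 76
Tauranga → Rotorua → Hamilton → Christchurch: 15 + 30 + 4 = 49
Shortest: 26 mi.

26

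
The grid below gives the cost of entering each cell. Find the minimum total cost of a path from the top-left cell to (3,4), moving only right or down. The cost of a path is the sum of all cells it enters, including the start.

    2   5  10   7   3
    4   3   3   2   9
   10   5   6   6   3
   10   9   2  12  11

34

One optimal route is [0,0] [1,0] [1,1] [1,2] [1,3] [2,3] [2,4] [3,4].
Its cost is 2 + 4 + 3 + 3 + 2 + 6 + 3 + 11 = 34.
(Top row then right column would cost 50.)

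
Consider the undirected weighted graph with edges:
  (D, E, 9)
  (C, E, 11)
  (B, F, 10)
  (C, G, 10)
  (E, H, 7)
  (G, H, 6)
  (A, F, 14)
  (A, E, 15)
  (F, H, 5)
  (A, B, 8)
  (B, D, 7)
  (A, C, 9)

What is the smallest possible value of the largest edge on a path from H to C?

Some routes from H to C:
H→F→B→D→E→C: max(5, 10, 7, 9, 11) = 11
H→F→B→A→C: max(5, 10, 8, 9) = 10
H→G→C: max(6, 10) = 10
H→E→D→B→A→C: max(7, 9, 7, 8, 9) = 9
Best route has worst link 9.

9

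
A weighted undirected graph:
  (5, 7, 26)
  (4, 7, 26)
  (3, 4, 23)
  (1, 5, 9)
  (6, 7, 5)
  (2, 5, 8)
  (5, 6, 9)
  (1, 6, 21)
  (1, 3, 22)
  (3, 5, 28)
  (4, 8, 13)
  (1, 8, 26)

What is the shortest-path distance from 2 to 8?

A few of the 2→8 routes:
2→5→1→8: 8 + 9 + 26 = 43
2→5→7→4→8: 8 + 26 + 26 + 13 = 73
2→5→6→7→4→8: 8 + 9 + 5 + 26 + 13 = 61
2→5→6→1→8: 8 + 9 + 21 + 26 = 64
2→5→3→4→8: 8 + 28 + 23 + 13 = 72
The minimum is 43.

43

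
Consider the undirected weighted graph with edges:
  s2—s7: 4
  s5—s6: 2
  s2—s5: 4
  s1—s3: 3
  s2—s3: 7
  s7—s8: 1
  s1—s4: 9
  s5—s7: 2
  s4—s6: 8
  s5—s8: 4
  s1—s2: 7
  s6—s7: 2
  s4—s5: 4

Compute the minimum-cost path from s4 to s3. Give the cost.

12

A few of the s4→s3 routes:
s4-s1-s3: 9 + 3 = 12
s4-s5-s2-s3: 4 + 4 + 7 = 15
s4-s5-s7-s2-s3: 4 + 2 + 4 + 7 = 17
Best route has total 12.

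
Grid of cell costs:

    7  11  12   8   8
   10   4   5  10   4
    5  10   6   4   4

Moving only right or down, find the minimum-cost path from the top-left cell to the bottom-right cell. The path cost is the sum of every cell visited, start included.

Cheapest: (0,0)→(1,0)→(1,1)→(1,2)→(2,2)→(2,3)→(2,4)
  7 + 10 + 4 + 5 + 6 + 4 + 4 = 40

40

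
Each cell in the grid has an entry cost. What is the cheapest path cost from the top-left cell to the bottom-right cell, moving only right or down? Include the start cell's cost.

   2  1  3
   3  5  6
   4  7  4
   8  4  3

19

Cheapest: [0,0] -> [0,1] -> [0,2] -> [1,2] -> [2,2] -> [3,2]
  2 + 1 + 3 + 6 + 4 + 3 = 19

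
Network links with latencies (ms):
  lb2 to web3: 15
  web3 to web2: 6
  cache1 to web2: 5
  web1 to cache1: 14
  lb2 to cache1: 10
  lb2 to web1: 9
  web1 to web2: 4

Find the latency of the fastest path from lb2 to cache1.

Paths from lb2 to cache1:
lb2→cache1: 10
lb2→web1→cache1: 9 + 14 = 23
lb2→web1→web2→cache1: 9 + 4 + 5 = 18
lb2→web3→web2→cache1: 15 + 6 + 5 = 26
lb2→web3→web2→web1→cache1: 15 + 6 + 4 + 14 = 39
Best route has total 10 ms.

10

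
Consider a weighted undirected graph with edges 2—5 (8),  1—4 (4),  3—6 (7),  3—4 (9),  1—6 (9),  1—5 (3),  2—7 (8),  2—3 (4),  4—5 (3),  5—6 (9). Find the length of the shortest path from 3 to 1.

13

A few of the 3→1 routes:
3-4-5-1: 9 + 3 + 3 = 15
3-2-5-1: 4 + 8 + 3 = 15
3-4-1: 9 + 4 = 13
3-6-1: 7 + 9 = 16
Shortest: 13.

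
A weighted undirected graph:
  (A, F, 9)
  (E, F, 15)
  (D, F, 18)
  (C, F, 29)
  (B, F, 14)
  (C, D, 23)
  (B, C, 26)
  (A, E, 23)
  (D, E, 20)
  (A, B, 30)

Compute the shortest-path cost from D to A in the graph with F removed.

43

Candidate routes:
D - C - B - A: 23 + 26 + 30 = 79
D - E - A: 20 + 23 = 43
The minimum is 43.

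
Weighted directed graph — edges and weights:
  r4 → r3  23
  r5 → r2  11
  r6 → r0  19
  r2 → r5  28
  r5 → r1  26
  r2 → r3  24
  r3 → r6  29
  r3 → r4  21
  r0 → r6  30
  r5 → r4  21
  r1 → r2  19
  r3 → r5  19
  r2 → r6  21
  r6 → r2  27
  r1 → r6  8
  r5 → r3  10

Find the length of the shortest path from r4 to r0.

Checking several routes:
r4-r3-r5-r2-r6-r0: 23 + 19 + 11 + 21 + 19 = 93
r4-r3-r6-r0: 23 + 29 + 19 = 71
r4-r3-r5-r1-r6-r0: 23 + 19 + 26 + 8 + 19 = 95
The minimum is 71.

71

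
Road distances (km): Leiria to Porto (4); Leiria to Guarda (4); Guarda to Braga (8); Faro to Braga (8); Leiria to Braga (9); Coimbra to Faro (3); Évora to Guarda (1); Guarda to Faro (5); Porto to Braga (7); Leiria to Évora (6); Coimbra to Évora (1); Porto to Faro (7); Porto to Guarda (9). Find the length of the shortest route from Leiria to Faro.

Some routes from Leiria to Faro:
Leiria-Porto-Faro: 4 + 7 = 11
Leiria-Guarda-Évora-Coimbra-Faro: 4 + 1 + 1 + 3 = 9
Leiria-Braga-Faro: 9 + 8 = 17
Leiria-Évora-Coimbra-Faro: 6 + 1 + 3 = 10
Leiria-Évora-Guarda-Faro: 6 + 1 + 5 = 12
Leiria-Guarda-Faro: 4 + 5 = 9
Best route has total 9 km.

9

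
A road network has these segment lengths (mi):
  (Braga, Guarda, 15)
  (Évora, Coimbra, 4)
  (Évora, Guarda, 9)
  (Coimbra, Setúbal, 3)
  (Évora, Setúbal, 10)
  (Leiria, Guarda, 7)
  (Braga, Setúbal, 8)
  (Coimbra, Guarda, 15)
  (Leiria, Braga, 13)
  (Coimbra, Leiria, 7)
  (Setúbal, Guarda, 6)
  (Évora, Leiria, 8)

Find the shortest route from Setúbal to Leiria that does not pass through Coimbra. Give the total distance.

13

Some routes from Setúbal to Leiria avoiding Coimbra:
Setúbal - Évora - Guarda - Leiria: 10 + 9 + 7 = 26
Setúbal - Guarda - Évora - Leiria: 6 + 9 + 8 = 23
Setúbal - Évora - Leiria: 10 + 8 = 18
Setúbal - Guarda - Leiria: 6 + 7 = 13
Setúbal - Braga - Leiria: 8 + 13 = 21
The minimum is 13 mi.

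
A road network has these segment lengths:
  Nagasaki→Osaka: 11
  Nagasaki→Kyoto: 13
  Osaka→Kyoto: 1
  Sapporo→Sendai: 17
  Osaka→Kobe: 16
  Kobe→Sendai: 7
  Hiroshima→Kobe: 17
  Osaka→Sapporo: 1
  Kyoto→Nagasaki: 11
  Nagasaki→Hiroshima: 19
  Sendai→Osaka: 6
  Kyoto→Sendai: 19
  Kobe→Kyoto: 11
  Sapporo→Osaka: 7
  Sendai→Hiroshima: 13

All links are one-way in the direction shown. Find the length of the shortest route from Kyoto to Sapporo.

Routes from Kyoto to Sapporo:
Kyoto → Nagasaki → Osaka → Sapporo: 11 + 11 + 1 = 23
Kyoto → Nagasaki → Hiroshima → Kobe → Sendai → Osaka → Sapporo: 11 + 19 + 17 + 7 + 6 + 1 = 61
Kyoto → Sendai → Osaka → Sapporo: 19 + 6 + 1 = 26
Shortest: 23.

23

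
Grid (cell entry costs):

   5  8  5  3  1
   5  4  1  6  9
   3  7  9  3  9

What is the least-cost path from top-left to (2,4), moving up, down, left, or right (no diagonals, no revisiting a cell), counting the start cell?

33

Take (0,0) (1,0) (1,1) (1,2) (1,3) (2,3) (2,4) for a total of 5 + 5 + 4 + 1 + 6 + 3 + 9 = 33.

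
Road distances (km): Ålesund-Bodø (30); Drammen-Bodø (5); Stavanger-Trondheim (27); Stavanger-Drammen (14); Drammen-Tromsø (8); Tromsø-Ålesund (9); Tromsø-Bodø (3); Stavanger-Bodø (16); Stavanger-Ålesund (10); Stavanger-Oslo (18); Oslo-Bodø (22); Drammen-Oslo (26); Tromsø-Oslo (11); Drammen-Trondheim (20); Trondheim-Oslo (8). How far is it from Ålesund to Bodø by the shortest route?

Comparing a few candidate routes:
Ålesund → Tromsø → Bodø: 9 + 3 = 12
Ålesund → Tromsø → Drammen → Bodø: 9 + 8 + 5 = 22
Ålesund → Bodø: 30
Ålesund → Stavanger → Drammen → Bodø: 10 + 14 + 5 = 29
Ålesund → Stavanger → Drammen → Tromsø → Bodø: 10 + 14 + 8 + 3 = 35
Ålesund → Stavanger → Bodø: 10 + 16 = 26
Best route has total 12 km.

12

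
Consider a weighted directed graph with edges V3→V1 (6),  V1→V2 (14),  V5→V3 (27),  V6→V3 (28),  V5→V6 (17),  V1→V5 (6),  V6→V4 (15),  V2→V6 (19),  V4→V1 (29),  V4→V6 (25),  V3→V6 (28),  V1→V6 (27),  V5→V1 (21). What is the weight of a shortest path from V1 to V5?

Candidate routes:
V1 - V5: 6
The minimum is 6.

6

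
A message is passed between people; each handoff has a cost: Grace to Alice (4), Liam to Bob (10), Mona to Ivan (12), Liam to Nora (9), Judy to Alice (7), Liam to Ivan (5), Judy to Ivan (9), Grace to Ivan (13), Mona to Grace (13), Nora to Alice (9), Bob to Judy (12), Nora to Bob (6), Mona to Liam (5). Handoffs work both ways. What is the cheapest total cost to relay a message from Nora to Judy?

Some routes from Nora to Judy:
Nora -> Alice -> Judy: 9 + 7 = 16
Nora -> Liam -> Bob -> Judy: 9 + 10 + 12 = 31
Nora -> Liam -> Mona -> Ivan -> Judy: 9 + 5 + 12 + 9 = 35
Nora -> Bob -> Judy: 6 + 12 = 18
Nora -> Liam -> Ivan -> Judy: 9 + 5 + 9 = 23
Nora -> Bob -> Liam -> Ivan -> Judy: 6 + 10 + 5 + 9 = 30
The minimum is 16.

16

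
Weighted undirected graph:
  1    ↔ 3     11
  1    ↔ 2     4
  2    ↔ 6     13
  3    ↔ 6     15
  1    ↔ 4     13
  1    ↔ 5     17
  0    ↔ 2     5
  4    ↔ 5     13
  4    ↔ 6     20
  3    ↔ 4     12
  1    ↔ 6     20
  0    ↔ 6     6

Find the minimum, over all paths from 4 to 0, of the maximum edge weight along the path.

12

Checking several routes:
4→3→1→2→6→0: max(12, 11, 4, 13, 6) = 13
4→1→2→6→0: max(13, 4, 13, 6) = 13
4→3→1→2→0: max(12, 11, 4, 5) = 12
4→1→2→0: max(13, 4, 5) = 13
Smallest bottleneck: 12.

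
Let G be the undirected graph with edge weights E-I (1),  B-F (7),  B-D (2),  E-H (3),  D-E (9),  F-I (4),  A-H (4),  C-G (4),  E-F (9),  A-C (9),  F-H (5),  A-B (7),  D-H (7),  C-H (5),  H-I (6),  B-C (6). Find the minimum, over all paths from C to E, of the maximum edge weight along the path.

Some routes from C to E:
C → H → E: max(5, 3) = 5
C → B → A → H → I → E: max(6, 7, 4, 6, 1) = 7
C → H → I → E: max(5, 6, 1) = 6
C → H → F → I → E: max(5, 5, 4, 1) = 5
Best route has worst link 5.

5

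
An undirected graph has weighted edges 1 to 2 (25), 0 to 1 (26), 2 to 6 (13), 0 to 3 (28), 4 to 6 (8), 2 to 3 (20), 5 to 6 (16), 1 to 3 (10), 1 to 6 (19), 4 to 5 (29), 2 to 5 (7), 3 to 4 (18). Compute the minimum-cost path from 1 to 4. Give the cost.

Some routes from 1 to 4:
1-2-6-4: 25 + 13 + 8 = 46
1-2-5-6-4: 25 + 7 + 16 + 8 = 56
1-3-4: 10 + 18 = 28
1-6-4: 19 + 8 = 27
1-3-2-6-4: 10 + 20 + 13 + 8 = 51
Shortest: 27.

27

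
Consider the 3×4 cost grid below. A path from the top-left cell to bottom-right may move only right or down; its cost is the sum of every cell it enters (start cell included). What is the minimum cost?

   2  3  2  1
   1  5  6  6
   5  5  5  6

20

Path r0c0 → r0c1 → r0c2 → r0c3 → r1c3 → r2c3: 2 + 3 + 2 + 1 + 6 + 6 = 20.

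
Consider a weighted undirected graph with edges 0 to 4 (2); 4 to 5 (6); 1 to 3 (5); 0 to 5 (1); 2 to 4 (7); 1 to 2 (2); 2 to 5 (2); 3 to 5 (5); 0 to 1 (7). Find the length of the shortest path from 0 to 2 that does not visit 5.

9

Paths from 0 to 2 avoiding 5:
0 -> 1 -> 2: 7 + 2 = 9
0 -> 4 -> 2: 2 + 7 = 9
Shortest: 9.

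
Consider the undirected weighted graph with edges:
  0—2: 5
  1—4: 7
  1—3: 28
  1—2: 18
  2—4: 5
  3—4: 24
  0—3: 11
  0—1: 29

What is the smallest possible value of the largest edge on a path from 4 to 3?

Comparing a few candidate routes:
4 → 1 → 3: max(7, 28) = 28
4 → 3: max(24) = 24
4 → 1 → 2 → 0 → 3: max(7, 18, 5, 11) = 18
4 → 2 → 1 → 3: max(5, 18, 28) = 28
4 → 2 → 0 → 3: max(5, 5, 11) = 11
The minimum achievable maximum is 11.

11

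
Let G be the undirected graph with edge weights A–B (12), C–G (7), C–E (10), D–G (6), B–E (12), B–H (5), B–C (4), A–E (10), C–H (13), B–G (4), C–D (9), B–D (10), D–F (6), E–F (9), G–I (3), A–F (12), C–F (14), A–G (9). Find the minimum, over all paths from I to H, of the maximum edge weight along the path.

Comparing a few candidate routes:
I - G - C - B - H: max(3, 7, 4, 5) = 7
I - G - B - H: max(3, 4, 5) = 5
I - G - D - F - E - C - B - H: max(3, 6, 6, 9, 10, 4, 5) = 10
I - G - D - C - B - H: max(3, 6, 9, 4, 5) = 9
Best route has worst link 5.

5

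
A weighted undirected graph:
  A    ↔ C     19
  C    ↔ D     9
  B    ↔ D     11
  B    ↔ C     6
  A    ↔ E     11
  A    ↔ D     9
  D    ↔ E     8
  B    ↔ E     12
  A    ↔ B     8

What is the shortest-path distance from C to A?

Comparing a few candidate routes:
C → B → D → A: 6 + 11 + 9 = 26
C → B → A: 6 + 8 = 14
C → D → A: 9 + 9 = 18
C → A: 19
Shortest: 14.

14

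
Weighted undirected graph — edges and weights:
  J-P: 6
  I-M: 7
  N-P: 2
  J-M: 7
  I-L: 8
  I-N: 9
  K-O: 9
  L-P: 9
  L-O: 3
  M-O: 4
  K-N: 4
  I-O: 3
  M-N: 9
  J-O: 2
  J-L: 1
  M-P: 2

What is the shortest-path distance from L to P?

7

Comparing a few candidate routes:
L → J → O → M → P: 1 + 2 + 4 + 2 = 9
L → P: 9
L → J → P: 1 + 6 = 7
The minimum is 7.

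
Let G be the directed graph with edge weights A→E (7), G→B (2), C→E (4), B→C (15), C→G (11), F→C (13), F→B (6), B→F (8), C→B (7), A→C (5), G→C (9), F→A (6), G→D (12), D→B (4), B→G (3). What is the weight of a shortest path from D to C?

16

Routes from D to C:
D-B-C: 4 + 15 = 19
D-B-F-C: 4 + 8 + 13 = 25
D-B-G-C: 4 + 3 + 9 = 16
D-B-F-A-C: 4 + 8 + 6 + 5 = 23
Shortest: 16.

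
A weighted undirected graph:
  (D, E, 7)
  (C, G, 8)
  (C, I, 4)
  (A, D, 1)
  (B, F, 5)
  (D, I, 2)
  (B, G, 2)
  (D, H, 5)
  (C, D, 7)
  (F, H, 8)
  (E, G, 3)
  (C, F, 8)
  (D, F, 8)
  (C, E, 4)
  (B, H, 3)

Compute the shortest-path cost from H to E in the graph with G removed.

12

Comparing a few candidate routes:
H-B-F-D-E: 3 + 5 + 8 + 7 = 23
H-D-C-E: 5 + 7 + 4 = 16
H-D-E: 5 + 7 = 12
H-F-C-E: 8 + 8 + 4 = 20
H-B-F-C-E: 3 + 5 + 8 + 4 = 20
H-D-I-C-E: 5 + 2 + 4 + 4 = 15
Shortest: 12.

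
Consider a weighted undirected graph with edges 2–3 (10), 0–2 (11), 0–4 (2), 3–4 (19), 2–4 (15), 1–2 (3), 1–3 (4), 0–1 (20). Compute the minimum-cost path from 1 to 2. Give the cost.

Comparing a few candidate routes:
1 -> 3 -> 2: 4 + 10 = 14
1 -> 3 -> 4 -> 0 -> 2: 4 + 19 + 2 + 11 = 36
1 -> 0 -> 4 -> 2: 20 + 2 + 15 = 37
1 -> 0 -> 2: 20 + 11 = 31
1 -> 2: 3
1 -> 3 -> 4 -> 2: 4 + 19 + 15 = 38
Shortest: 3.

3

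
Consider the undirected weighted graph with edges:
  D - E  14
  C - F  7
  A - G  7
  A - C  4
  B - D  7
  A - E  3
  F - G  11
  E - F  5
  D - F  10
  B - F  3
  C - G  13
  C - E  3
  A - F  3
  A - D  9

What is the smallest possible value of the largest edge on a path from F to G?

A few of the F→G routes:
F→A→G: max(3, 7) = 7
F→C→A→G: max(7, 4, 7) = 7
F→C→E→A→G: max(7, 3, 3, 7) = 7
F→E→C→A→G: max(5, 3, 4, 7) = 7
F→E→A→G: max(5, 3, 7) = 7
The minimum achievable maximum is 7.

7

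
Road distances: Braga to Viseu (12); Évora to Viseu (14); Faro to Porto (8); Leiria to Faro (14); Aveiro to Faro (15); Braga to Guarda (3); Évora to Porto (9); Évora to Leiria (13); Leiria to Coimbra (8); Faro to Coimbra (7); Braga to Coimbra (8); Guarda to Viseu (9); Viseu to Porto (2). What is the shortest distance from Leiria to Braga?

Checking several routes:
Leiria → Faro → Porto → Viseu → Braga: 14 + 8 + 2 + 12 = 36
Leiria → Faro → Coimbra → Braga: 14 + 7 + 8 = 29
Leiria → Faro → Porto → Viseu → Guarda → Braga: 14 + 8 + 2 + 9 + 3 = 36
Leiria → Coimbra → Braga: 8 + 8 = 16
Shortest: 16.

16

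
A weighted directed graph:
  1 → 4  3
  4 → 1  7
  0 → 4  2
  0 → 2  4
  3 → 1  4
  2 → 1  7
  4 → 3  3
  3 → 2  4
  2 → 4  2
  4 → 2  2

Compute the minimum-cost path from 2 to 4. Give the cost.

2

Routes from 2 to 4:
2-4: 2
2-1-4: 7 + 3 = 10
Shortest: 2.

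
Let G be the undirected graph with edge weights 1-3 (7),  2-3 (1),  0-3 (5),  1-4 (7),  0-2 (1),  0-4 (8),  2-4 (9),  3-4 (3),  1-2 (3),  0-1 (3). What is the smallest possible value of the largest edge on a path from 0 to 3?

Checking several routes:
0 - 3: max(5) = 5
0 - 1 - 2 - 3: max(3, 3, 1) = 3
0 - 2 - 3: max(1, 1) = 1
0 - 1 - 4 - 3: max(3, 7, 3) = 7
Best route has worst link 1.

1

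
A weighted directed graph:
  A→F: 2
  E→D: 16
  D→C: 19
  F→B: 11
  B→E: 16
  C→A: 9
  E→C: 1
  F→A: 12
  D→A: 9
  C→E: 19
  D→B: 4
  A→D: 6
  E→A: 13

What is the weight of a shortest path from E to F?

Paths from E to F:
E-C-A-F: 1 + 9 + 2 = 12
E-D-C-A-F: 16 + 19 + 9 + 2 = 46
E-A-F: 13 + 2 = 15
E-D-A-F: 16 + 9 + 2 = 27
The minimum is 12.

12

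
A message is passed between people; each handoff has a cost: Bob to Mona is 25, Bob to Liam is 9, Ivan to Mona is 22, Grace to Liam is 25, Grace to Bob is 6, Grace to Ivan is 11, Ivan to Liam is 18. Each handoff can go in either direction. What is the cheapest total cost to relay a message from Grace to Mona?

Some routes from Grace to Mona:
Grace - Ivan - Liam - Bob - Mona: 11 + 18 + 9 + 25 = 63
Grace - Bob - Mona: 6 + 25 = 31
Grace - Liam - Bob - Mona: 25 + 9 + 25 = 59
Grace - Bob - Liam - Ivan - Mona: 6 + 9 + 18 + 22 = 55
Grace - Ivan - Mona: 11 + 22 = 33
The minimum is 31.

31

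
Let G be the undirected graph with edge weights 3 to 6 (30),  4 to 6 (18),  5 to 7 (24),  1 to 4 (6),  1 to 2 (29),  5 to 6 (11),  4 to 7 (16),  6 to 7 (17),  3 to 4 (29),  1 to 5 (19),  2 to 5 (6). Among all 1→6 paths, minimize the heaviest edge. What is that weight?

17

Some routes from 1 to 6:
1→4→7→6: max(6, 16, 17) = 17
1→5→7→6: max(19, 24, 17) = 24
1→5→6: max(19, 11) = 19
1→4→6: max(6, 18) = 18
The minimum achievable maximum is 17.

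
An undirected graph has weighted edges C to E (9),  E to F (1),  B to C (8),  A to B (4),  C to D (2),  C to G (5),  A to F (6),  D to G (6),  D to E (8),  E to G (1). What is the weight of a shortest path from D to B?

10

Comparing a few candidate routes:
D → G → C → B: 6 + 5 + 8 = 19
D → C → G → E → F → A → B: 2 + 5 + 1 + 1 + 6 + 4 = 19
D → G → E → F → A → B: 6 + 1 + 1 + 6 + 4 = 18
D → C → B: 2 + 8 = 10
D → E → F → A → B: 8 + 1 + 6 + 4 = 19
Shortest: 10.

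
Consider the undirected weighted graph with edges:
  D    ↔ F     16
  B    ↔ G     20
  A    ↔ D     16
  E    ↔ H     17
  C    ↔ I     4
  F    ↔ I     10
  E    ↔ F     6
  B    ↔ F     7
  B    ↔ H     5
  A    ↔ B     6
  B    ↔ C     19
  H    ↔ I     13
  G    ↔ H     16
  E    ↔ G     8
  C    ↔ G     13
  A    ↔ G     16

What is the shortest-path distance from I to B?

17

Some routes from I to B:
I → C → G → B: 4 + 13 + 20 = 37
I → F → B: 10 + 7 = 17
I → C → B: 4 + 19 = 23
I → H → B: 13 + 5 = 18
Shortest: 17.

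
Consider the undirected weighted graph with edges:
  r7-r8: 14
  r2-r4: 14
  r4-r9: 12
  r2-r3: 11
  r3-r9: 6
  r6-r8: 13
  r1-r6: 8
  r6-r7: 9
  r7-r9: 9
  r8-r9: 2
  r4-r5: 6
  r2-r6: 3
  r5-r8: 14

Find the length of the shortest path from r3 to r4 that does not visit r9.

Candidate routes:
r3 → r2 → r6 → r8 → r5 → r4: 11 + 3 + 13 + 14 + 6 = 47
r3 → r2 → r4: 11 + 14 = 25
r3 → r2 → r6 → r7 → r8 → r5 → r4: 11 + 3 + 9 + 14 + 14 + 6 = 57
Shortest: 25.

25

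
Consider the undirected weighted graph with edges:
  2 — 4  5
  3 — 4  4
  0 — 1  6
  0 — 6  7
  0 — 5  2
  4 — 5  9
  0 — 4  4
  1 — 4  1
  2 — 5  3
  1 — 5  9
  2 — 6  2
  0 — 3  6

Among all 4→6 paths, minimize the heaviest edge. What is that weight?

Some routes from 4 to 6:
4-1-0-5-2-6: max(1, 6, 2, 3, 2) = 6
4-0-5-2-6: max(4, 2, 3, 2) = 4
4-2-6: max(5, 2) = 5
Smallest bottleneck: 4.

4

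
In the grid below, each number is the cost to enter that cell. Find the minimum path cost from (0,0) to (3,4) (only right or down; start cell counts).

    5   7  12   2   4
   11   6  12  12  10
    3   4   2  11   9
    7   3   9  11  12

Best path: r0c0 -> r0c1 -> r1c1 -> r2c1 -> r2c2 -> r2c3 -> r2c4 -> r3c4
Cost: 5 + 7 + 6 + 4 + 2 + 11 + 9 + 12 = 56
(Top row then right column would cost 61.)

56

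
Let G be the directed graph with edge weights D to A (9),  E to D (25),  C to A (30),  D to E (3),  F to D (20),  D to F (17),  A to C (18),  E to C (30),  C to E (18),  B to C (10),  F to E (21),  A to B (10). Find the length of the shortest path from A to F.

Paths from A to F:
A -> B -> C -> E -> D -> F: 10 + 10 + 18 + 25 + 17 = 80
A -> C -> E -> D -> F: 18 + 18 + 25 + 17 = 78
Best route has total 78.

78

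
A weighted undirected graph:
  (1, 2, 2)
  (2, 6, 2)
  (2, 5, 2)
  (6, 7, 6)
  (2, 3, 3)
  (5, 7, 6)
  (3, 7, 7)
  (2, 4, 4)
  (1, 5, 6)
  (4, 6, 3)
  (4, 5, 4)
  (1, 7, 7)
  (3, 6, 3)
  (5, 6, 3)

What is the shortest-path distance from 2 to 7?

Checking several routes:
2 -> 1 -> 7: 2 + 7 = 9
2 -> 5 -> 7: 2 + 6 = 8
2 -> 6 -> 7: 2 + 6 = 8
2 -> 3 -> 7: 3 + 7 = 10
Shortest: 8.

8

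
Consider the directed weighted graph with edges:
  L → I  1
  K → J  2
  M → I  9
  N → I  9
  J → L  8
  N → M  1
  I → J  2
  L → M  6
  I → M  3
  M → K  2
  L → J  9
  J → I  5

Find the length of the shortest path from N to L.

13

Paths from N to L:
N-I-M-K-J-L: 9 + 3 + 2 + 2 + 8 = 24
N-I-J-L: 9 + 2 + 8 = 19
N-M-K-J-L: 1 + 2 + 2 + 8 = 13
N-M-I-J-L: 1 + 9 + 2 + 8 = 20
Best route has total 13.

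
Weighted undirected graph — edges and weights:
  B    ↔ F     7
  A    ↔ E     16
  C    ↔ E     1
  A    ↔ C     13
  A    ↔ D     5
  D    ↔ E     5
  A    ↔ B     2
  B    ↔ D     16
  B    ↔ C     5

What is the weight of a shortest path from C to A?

7

Checking several routes:
C → B → A: 5 + 2 = 7
C → A: 13
C → E → A: 1 + 16 = 17
C → E → D → A: 1 + 5 + 5 = 11
Best route has total 7.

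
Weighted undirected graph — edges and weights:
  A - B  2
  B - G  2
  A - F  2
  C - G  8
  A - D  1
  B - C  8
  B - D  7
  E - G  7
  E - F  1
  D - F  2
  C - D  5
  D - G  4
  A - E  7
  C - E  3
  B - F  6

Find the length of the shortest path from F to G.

6

Checking several routes:
F → D → A → B → G: 2 + 1 + 2 + 2 = 7
F → A → B → G: 2 + 2 + 2 = 6
F → D → G: 2 + 4 = 6
F → A → D → G: 2 + 1 + 4 = 7
The minimum is 6.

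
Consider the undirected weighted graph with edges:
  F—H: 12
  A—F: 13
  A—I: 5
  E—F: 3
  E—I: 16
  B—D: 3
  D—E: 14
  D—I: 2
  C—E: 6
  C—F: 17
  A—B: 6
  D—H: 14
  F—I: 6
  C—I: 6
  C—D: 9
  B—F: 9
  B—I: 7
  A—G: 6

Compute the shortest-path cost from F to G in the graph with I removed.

Some routes from F to G avoiding I:
F -> B -> A -> G: 9 + 6 + 6 = 21
F -> E -> D -> B -> A -> G: 3 + 14 + 3 + 6 + 6 = 32
F -> A -> G: 13 + 6 = 19
F -> E -> C -> D -> B -> A -> G: 3 + 6 + 9 + 3 + 6 + 6 = 33
Best route has total 19.

19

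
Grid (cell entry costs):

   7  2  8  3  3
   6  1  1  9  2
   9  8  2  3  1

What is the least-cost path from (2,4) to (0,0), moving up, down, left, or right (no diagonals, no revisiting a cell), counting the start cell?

Path r2c4 r2c3 r2c2 r1c2 r1c1 r0c1 r0c0: 1 + 3 + 2 + 1 + 1 + 2 + 7 = 17.

17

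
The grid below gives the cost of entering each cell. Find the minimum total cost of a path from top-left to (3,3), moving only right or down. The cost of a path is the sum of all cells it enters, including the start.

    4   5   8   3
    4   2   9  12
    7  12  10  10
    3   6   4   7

35

Cheapest: (0,0)→(1,0)→(2,0)→(3,0)→(3,1)→(3,2)→(3,3)
  4 + 4 + 7 + 3 + 6 + 4 + 7 = 35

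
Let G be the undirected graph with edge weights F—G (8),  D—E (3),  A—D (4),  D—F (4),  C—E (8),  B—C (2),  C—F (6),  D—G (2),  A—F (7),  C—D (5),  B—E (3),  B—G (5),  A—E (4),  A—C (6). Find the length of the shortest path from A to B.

Checking several routes:
A→D→C→B: 4 + 5 + 2 = 11
A→C→B: 6 + 2 = 8
A→D→E→B: 4 + 3 + 3 = 10
A→E→C→B: 4 + 8 + 2 = 14
A→D→G→B: 4 + 2 + 5 = 11
A→E→B: 4 + 3 = 7
Best route has total 7.

7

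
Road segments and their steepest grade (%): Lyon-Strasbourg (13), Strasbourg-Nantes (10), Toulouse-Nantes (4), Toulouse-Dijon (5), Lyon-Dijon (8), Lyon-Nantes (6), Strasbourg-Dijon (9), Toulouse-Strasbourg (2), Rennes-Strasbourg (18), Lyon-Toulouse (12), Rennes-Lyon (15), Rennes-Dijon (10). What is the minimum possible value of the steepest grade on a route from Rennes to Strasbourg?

10

Checking several routes:
Rennes-Dijon-Strasbourg: max(10, 9) = 10
Rennes-Dijon-Lyon-Nantes-Strasbourg: max(10, 8, 6, 10) = 10
Rennes-Dijon-Toulouse-Nantes-Strasbourg: max(10, 5, 4, 10) = 10
Rennes-Dijon-Lyon-Nantes-Toulouse-Strasbourg: max(10, 8, 6, 4, 2) = 10
Rennes-Dijon-Toulouse-Strasbourg: max(10, 5, 2) = 10
Smallest bottleneck: 10%.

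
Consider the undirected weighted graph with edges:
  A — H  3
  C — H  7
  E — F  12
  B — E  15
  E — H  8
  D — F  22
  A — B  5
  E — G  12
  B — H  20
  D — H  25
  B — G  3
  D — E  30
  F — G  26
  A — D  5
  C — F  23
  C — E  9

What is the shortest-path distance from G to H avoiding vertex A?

20

A few of the G→H routes:
G -> E -> H: 12 + 8 = 20
G -> B -> H: 3 + 20 = 23
G -> B -> E -> C -> H: 3 + 15 + 9 + 7 = 34
G -> E -> C -> H: 12 + 9 + 7 = 28
G -> B -> E -> H: 3 + 15 + 8 = 26
Shortest: 20.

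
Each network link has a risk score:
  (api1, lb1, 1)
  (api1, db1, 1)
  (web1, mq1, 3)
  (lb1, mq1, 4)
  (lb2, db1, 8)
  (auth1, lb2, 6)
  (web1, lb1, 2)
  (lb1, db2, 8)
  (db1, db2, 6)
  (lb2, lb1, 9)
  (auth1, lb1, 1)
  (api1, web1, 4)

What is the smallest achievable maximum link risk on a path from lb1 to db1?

1

Candidate routes:
lb1-api1-db1: max(1, 1) = 1
lb1-db2-db1: max(8, 6) = 8
lb1-web1-api1-db1: max(2, 4, 1) = 4
lb1-lb2-db1: max(9, 8) = 9
lb1-mq1-web1-api1-db1: max(4, 3, 4, 1) = 4
lb1-auth1-lb2-db1: max(1, 6, 8) = 8
The minimum achievable maximum is 1.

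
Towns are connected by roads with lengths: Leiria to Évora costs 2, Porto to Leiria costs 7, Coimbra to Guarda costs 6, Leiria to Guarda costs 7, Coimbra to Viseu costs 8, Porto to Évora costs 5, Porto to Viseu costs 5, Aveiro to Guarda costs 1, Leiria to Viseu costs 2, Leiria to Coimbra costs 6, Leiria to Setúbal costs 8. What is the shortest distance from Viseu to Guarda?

Comparing a few candidate routes:
Viseu → Leiria → Coimbra → Guarda: 2 + 6 + 6 = 14
Viseu → Porto → Leiria → Guarda: 5 + 7 + 7 = 19
Viseu → Porto → Évora → Leiria → Guarda: 5 + 5 + 2 + 7 = 19
Viseu → Coimbra → Guarda: 8 + 6 = 14
Viseu → Coimbra → Leiria → Guarda: 8 + 6 + 7 = 21
Viseu → Leiria → Guarda: 2 + 7 = 9
Shortest: 9.

9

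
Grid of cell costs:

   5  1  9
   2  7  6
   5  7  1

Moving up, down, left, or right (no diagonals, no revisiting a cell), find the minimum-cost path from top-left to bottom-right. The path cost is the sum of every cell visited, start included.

Path r0c0→r0c1→r1c1→r1c2→r2c2: 5 + 1 + 7 + 6 + 1 = 20.

20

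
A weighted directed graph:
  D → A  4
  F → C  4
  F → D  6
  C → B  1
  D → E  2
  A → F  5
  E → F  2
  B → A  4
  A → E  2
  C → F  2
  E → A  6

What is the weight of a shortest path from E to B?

Paths from E to B:
E - F - C - B: 2 + 4 + 1 = 7
E - A - F - C - B: 6 + 5 + 4 + 1 = 16
Shortest: 7.

7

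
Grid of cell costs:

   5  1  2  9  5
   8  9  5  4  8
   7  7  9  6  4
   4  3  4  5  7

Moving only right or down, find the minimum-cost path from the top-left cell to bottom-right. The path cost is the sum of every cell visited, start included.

34

Cheapest: (0,0) (0,1) (0,2) (1,2) (1,3) (2,3) (2,4) (3,4)
  5 + 1 + 2 + 5 + 4 + 6 + 4 + 7 = 34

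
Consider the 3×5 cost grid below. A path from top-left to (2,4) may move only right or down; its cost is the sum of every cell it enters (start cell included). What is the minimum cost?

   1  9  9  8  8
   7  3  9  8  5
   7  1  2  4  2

Take [0,0] -> [1,0] -> [1,1] -> [2,1] -> [2,2] -> [2,3] -> [2,4] for a total of 1 + 7 + 3 + 1 + 2 + 4 + 2 = 20.

20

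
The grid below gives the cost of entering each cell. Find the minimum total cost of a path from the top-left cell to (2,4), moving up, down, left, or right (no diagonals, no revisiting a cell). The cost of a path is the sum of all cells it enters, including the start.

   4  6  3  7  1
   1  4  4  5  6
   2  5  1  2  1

16

One optimal route is [0,0] [1,0] [2,0] [2,1] [2,2] [2,3] [2,4].
Its cost is 4 + 1 + 2 + 5 + 1 + 2 + 1 = 16.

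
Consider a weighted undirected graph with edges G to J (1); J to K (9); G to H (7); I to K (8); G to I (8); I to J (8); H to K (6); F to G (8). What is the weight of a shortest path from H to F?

Paths from H to F:
H - K - I - J - G - F: 6 + 8 + 8 + 1 + 8 = 31
H - K - I - G - F: 6 + 8 + 8 + 8 = 30
H - K - J - I - G - F: 6 + 9 + 8 + 8 + 8 = 39
H - G - F: 7 + 8 = 15
H - K - J - G - F: 6 + 9 + 1 + 8 = 24
Best route has total 15.

15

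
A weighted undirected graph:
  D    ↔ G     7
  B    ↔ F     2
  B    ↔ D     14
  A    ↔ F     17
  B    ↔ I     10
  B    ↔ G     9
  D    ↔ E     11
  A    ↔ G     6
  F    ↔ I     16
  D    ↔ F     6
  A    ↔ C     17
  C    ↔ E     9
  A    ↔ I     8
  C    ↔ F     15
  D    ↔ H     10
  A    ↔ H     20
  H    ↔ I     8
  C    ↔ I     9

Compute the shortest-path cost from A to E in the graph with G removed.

A few of the A→E routes:
A→F→D→E: 17 + 6 + 11 = 34
A→I→C→E: 8 + 9 + 9 = 26
A→C→E: 17 + 9 = 26
Best route has total 26.

26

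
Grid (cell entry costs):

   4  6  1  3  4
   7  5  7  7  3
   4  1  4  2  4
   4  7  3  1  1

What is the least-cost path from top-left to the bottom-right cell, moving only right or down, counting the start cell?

24

Best path: (0,0)→(0,1)→(1,1)→(2,1)→(2,2)→(2,3)→(3,3)→(3,4)
Cost: 4 + 6 + 5 + 1 + 4 + 2 + 1 + 1 = 24
(Top row then right column would cost 26.)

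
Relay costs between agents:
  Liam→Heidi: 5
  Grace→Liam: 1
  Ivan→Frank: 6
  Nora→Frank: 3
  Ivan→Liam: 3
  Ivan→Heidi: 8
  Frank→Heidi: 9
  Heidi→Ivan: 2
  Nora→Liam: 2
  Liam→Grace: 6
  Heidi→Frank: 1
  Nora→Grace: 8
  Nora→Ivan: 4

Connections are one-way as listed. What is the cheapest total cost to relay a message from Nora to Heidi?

7

Paths from Nora to Heidi:
Nora-Ivan-Heidi: 4 + 8 = 12
Nora-Ivan-Frank-Heidi: 4 + 6 + 9 = 19
Nora-Frank-Heidi: 3 + 9 = 12
Nora-Grace-Liam-Heidi: 8 + 1 + 5 = 14
Nora-Ivan-Liam-Heidi: 4 + 3 + 5 = 12
Nora-Liam-Heidi: 2 + 5 = 7
Best route has total 7.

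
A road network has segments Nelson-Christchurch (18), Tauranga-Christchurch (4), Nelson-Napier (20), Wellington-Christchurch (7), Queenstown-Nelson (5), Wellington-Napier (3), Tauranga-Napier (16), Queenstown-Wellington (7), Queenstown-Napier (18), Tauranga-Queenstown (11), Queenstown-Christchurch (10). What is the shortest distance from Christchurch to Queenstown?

Checking several routes:
Christchurch - Wellington - Queenstown: 7 + 7 = 14
Christchurch - Queenstown: 10
Christchurch - Wellington - Napier - Queenstown: 7 + 3 + 18 = 28
Christchurch - Nelson - Queenstown: 18 + 5 = 23
Christchurch - Tauranga - Queenstown: 4 + 11 = 15
The minimum is 10 mi.

10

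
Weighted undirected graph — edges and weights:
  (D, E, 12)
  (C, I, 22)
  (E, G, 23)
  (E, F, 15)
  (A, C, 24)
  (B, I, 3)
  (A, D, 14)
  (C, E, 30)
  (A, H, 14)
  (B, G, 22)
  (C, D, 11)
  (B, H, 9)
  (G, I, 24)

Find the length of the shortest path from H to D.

28

A few of the H→D routes:
H→B→I→C→A→D: 9 + 3 + 22 + 24 + 14 = 72
H→B→I→G→E→D: 9 + 3 + 24 + 23 + 12 = 71
H→B→G→E→D: 9 + 22 + 23 + 12 = 66
H→A→C→D: 14 + 24 + 11 = 49
H→B→I→C→D: 9 + 3 + 22 + 11 = 45
H→A→D: 14 + 14 = 28
Shortest: 28.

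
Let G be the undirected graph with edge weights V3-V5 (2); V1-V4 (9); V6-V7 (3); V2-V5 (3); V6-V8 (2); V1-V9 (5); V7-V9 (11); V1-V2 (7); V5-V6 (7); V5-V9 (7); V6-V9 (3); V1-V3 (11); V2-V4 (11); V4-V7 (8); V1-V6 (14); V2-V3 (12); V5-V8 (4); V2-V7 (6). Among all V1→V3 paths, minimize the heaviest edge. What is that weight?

5

Some routes from V1 to V3:
V1-V9-V5-V3: max(5, 7, 2) = 7
V1-V9-V6-V5-V3: max(5, 3, 7, 2) = 7
V1-V9-V6-V8-V5-V3: max(5, 3, 2, 4, 2) = 5
V1-V9-V6-V7-V2-V5-V3: max(5, 3, 3, 6, 3, 2) = 6
The minimum achievable maximum is 5.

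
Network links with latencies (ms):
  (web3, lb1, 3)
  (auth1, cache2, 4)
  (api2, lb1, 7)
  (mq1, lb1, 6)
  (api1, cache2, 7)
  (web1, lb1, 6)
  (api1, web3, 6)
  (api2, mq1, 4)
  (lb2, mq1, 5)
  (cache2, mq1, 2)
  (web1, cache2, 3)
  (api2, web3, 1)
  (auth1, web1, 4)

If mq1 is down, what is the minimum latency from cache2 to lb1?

9

Routes from cache2 to lb1 avoiding mq1:
cache2 → api1 → web3 → lb1: 7 + 6 + 3 = 16
cache2 → auth1 → web1 → lb1: 4 + 4 + 6 = 14
cache2 → api1 → web3 → api2 → lb1: 7 + 6 + 1 + 7 = 21
cache2 → web1 → lb1: 3 + 6 = 9
The minimum is 9 ms.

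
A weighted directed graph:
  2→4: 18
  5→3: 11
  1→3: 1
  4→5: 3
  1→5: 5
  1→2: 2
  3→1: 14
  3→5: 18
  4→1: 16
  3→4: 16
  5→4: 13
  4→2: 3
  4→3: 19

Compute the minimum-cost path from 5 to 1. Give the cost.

25

Routes from 5 to 1:
5→3→4→1: 11 + 16 + 16 = 43
5→3→1: 11 + 14 = 25
5→4→3→1: 13 + 19 + 14 = 46
5→4→1: 13 + 16 = 29
Best route has total 25.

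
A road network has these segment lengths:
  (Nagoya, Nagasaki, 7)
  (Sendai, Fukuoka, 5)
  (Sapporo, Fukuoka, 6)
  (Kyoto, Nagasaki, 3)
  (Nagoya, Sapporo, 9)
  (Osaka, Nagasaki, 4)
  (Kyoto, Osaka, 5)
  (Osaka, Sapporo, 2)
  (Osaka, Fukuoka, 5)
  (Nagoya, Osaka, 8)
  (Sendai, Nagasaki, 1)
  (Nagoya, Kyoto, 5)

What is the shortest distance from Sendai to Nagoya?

8

Some routes from Sendai to Nagoya:
Sendai -> Nagasaki -> Nagoya: 1 + 7 = 8
Sendai -> Nagasaki -> Kyoto -> Nagoya: 1 + 3 + 5 = 9
Sendai -> Nagasaki -> Osaka -> Kyoto -> Nagoya: 1 + 4 + 5 + 5 = 15
Sendai -> Nagasaki -> Osaka -> Nagoya: 1 + 4 + 8 = 13
Best route has total 8.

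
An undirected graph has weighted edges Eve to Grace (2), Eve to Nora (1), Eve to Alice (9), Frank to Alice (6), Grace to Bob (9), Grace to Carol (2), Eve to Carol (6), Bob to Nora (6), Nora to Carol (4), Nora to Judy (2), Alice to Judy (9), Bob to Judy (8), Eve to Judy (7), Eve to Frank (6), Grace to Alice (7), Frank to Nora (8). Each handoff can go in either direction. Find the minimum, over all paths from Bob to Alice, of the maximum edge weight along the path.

Checking several routes:
Bob → Nora → Judy → Eve → Carol → Grace → Alice: max(6, 2, 7, 6, 2, 7) = 7
Bob → Nora → Judy → Eve → Grace → Alice: max(6, 2, 7, 2, 7) = 7
Bob → Nora → Carol → Grace → Eve → Frank → Alice: max(6, 4, 2, 2, 6, 6) = 6
Bob → Nora → Eve → Frank → Alice: max(6, 1, 6, 6) = 6
Bob → Nora → Judy → Eve → Frank → Alice: max(6, 2, 7, 6, 6) = 7
Bob → Nora → Carol → Eve → Frank → Alice: max(6, 4, 6, 6, 6) = 6
The minimum achievable maximum is 6.

6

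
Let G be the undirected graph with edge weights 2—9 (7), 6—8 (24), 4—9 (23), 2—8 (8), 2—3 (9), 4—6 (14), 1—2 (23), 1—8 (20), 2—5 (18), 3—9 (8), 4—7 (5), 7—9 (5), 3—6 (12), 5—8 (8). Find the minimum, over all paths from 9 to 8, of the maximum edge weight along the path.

Checking several routes:
9-3-2-8: max(8, 9, 8) = 9
9-7-4-6-3-2-8: max(5, 5, 14, 12, 9, 8) = 14
9-7-4-6-3-2-5-8: max(5, 5, 14, 12, 9, 18, 8) = 18
9-2-8: max(7, 8) = 8
9-3-2-5-8: max(8, 9, 18, 8) = 18
Smallest bottleneck: 8.

8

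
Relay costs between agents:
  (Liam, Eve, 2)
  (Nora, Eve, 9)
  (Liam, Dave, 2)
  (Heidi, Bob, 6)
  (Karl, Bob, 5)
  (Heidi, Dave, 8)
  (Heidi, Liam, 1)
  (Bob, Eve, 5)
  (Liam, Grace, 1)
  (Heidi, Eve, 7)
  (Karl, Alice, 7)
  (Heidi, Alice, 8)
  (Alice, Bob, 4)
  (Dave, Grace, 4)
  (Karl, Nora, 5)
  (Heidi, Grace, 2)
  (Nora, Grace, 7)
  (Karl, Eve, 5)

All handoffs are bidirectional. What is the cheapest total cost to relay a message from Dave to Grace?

3

A few of the Dave→Grace routes:
Dave → Heidi → Liam → Grace: 8 + 1 + 1 = 10
Dave → Liam → Heidi → Grace: 2 + 1 + 2 = 5
Dave → Grace: 4
Dave → Liam → Grace: 2 + 1 = 3
Dave → Heidi → Grace: 8 + 2 = 10
Best route has total 3.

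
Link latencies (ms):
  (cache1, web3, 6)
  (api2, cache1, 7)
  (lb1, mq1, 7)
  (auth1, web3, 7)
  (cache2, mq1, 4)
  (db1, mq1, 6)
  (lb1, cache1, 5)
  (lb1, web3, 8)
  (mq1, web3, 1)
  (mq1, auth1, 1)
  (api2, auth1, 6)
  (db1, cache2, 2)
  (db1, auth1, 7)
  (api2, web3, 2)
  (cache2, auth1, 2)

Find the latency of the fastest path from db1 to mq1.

5

Comparing a few candidate routes:
db1 - cache2 - auth1 - web3 - mq1: 2 + 2 + 7 + 1 = 12
db1 - mq1: 6
db1 - cache2 - auth1 - mq1: 2 + 2 + 1 = 5
db1 - auth1 - mq1: 7 + 1 = 8
db1 - cache2 - mq1: 2 + 4 = 6
db1 - auth1 - cache2 - mq1: 7 + 2 + 4 = 13
Best route has total 5 ms.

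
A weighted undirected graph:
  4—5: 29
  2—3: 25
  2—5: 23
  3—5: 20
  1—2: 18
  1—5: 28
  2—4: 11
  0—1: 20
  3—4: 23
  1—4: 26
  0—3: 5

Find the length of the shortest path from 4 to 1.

Some routes from 4 to 1:
4→3→0→1: 23 + 5 + 20 = 48
4→2→3→0→1: 11 + 25 + 5 + 20 = 61
4→1: 26
4→5→1: 29 + 28 = 57
4→2→1: 11 + 18 = 29
Shortest: 26.

26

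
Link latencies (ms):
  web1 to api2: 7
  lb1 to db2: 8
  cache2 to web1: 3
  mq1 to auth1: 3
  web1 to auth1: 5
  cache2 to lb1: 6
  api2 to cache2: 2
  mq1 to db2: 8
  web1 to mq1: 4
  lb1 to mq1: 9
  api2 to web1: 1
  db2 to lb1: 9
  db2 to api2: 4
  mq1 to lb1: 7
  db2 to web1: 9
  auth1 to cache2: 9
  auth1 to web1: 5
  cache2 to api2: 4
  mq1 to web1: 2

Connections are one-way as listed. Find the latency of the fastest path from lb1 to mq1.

Some routes from lb1 to mq1:
lb1-mq1: 9
lb1-db2-api2-web1-mq1: 8 + 4 + 1 + 4 = 17
lb1-db2-web1-mq1: 8 + 9 + 4 = 21
Shortest: 9 ms.

9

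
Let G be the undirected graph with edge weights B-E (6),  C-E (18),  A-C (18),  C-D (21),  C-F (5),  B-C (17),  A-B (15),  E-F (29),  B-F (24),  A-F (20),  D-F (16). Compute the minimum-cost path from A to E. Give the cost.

Comparing a few candidate routes:
A → C → E: 18 + 18 = 36
A → F → C → E: 20 + 5 + 18 = 43
A → F → E: 20 + 29 = 49
A → F → C → B → E: 20 + 5 + 17 + 6 = 48
A → B → E: 15 + 6 = 21
A → C → B → E: 18 + 17 + 6 = 41
The minimum is 21.

21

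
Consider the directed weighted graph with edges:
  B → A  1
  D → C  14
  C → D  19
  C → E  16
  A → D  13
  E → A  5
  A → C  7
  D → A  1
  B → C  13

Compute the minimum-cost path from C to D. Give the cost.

Routes from C to D:
C -> D: 19
C -> E -> A -> D: 16 + 5 + 13 = 34
Best route has total 19.

19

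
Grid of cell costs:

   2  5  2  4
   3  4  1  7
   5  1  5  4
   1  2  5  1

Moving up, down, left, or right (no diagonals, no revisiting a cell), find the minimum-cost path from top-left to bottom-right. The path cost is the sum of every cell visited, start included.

18

Path (0,0) → (1,0) → (1,1) → (2,1) → (3,1) → (3,2) → (3,3): 2 + 3 + 4 + 1 + 2 + 5 + 1 = 18.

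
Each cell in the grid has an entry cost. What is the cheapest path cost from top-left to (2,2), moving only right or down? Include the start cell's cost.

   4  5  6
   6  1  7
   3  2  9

Cheapest: [0,0] -> [0,1] -> [1,1] -> [2,1] -> [2,2]
  4 + 5 + 1 + 2 + 9 = 21
For comparison, the top-then-right route costs 31.

21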